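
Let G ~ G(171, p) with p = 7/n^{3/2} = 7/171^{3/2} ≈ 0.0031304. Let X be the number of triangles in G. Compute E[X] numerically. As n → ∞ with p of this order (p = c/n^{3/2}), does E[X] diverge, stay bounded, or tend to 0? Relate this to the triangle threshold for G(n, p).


Number of potential triangles: C(171, 3) = 818805.
Each occurs with probability p³ ≈ (0.0031304)³ ≈ 3.0676911e-08.
By linearity: E[X] = C(171, 3)·p³ ≈ 818805 · 3.0676911e-08 ≈ 0.02512.
Since α = 3/2 > 1, p = c/n^{3/2} = o(1/n) is below the triangle threshold p ~ 1/n. Asymptotically E[X] ~ (c³/6)·n^{3(1−α)} = (7³/6)·n^{-1.5} → 0, so by Markov's inequality G has no triangles w.h.p.

E[X] ≈ 0.02512; in regime p = Θ(1/n^{3/2}) E[X] tends to 0 (below the triangle threshold p ~ 1/n).


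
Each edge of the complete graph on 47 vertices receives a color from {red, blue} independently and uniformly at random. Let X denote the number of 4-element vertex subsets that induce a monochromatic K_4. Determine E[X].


Let X = Σ_S X_S over the C(47, 4) = 178365 subsets S of size 4, where X_S = 1 if the K_4 on S is monochromatic.
For a fixed S, the K_4 on S has C(4, 2) = 6 edges. P[all 6 edges red] = (1/2)^6, and likewise for blue, so P[monochromatic] = 2·(1/2)^6 = 2^{1 − 6} = 1/32.
Summing: E[X] = C(47, 4) · 2^{1 − 6} = 178365 · 1/32 = 178365/32.
Numerically: E[X] ≈ 5573.906250.

E[X] = C(47,4)·2^(1−C(4,2)) = 178365/32 ≈ 5573.906250.


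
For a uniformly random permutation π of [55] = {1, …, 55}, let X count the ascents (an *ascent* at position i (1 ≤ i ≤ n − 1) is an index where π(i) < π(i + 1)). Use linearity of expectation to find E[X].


Write X = Σ X_I over i = 1, …, 54, with X_I the indicator of one ascent.
There are 54 indicators.
For each fixed i, the pair (π(i), π(i+1)) is a uniformly random ordered pair of distinct values from {1, …, 55}; by symmetry P[π(i) < π(i+1)] = 1/2.
By linearity: E[X] = 54 · (1/2) = (55 − 1) · (1/2) = 27 ≈ 27.000.

E[X] = 27 = 27.000.


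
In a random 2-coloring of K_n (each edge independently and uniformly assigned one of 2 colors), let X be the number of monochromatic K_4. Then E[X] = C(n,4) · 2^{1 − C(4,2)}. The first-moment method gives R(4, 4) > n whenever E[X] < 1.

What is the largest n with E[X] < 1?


We need C(n, 4) · 2^{1 − 6} < 1, i.e. C(n, 4) < 2^{6 − 1} = 32.
Check values of n near the boundary:
  n = 5: C(5, 4) = 5; 5 < 32? YES
  n = 6: C(6, 4) = 15; 15 < 32? YES
  n = 7: C(7, 4) = 35; 35 < 32? NO
The largest n with C(n, 4) < 32 is n = 6 (where E[X] = 15/32 ≈ 0.469). Hence R(4, 4) > 6, i.e. R(4, 4) ≥ 7.

Largest n = 6; hence R(4, 4) > 6.


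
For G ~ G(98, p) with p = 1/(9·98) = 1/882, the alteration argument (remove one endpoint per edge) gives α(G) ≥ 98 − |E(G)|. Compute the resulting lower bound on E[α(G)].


E[|E(G)|] = C(98, 2)·p = 4753 · (1/882) = 97/18.
E[α(G)] ≥ n − E[|E(G)|] = 98 − 97/18 = 1667/18.
Numerically: ≈ 92.6111.
(This is only a lower bound; the true E[α(G)] may be larger.)

E[α(G)] ≥ 1667/18 ≈ 92.6111.


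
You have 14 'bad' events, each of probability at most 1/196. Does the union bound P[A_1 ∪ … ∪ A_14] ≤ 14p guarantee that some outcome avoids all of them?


Union bound: P[∪_{i=1}^{14} A_i] ≤ Σ_i P[A_i] ≤ 14·p = 14·(1/196) = 1/14.
Numerically: 1/14 ≈ 0.071429.
Is 1/14 < 1? YES.
Since P[∪ A_i] ≤ 1/14 < 1, the complement has P[∩ A_i^c] ≥ 1 − 1/14 = 13/14 > 0, so some outcome avoids every A_i.

14·p = 1/14 ≈ 0.071429; existence CERTIFIED by the union bound.


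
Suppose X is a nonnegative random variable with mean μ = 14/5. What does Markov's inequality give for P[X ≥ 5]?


μ = E[X] = 14/5, a = 5.
Markov: P[X ≥ 5] ≤ μ/a = (14/5)/5 = 14/25.
Numerically: ≈ 0.560000.
(Since a = 5 > μ = 2.800000, the bound 14/25 is < 1 and informative.)

P[X ≥ 5] ≤ 14/25 ≈ 0.560000.


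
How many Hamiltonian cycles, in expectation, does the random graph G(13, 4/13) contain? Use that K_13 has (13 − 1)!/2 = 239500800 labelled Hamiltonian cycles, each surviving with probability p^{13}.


K_13 has (13 − 1)!/2 = 239500800 labelled Hamiltonian cycles.
For each such Hamiltonian cycle H, let X_H = 1 if all 13 edges of H are present in G. Then P[X_H = 1] = p^{13} = (4/13)^{13} = 67108864/302875106592253.
Summing the indicators: E[X] = Σ_H E[X_H] = 239500800 · p^{13} = 239500800 · 67108864/302875106592253 = 16072626615091200/302875106592253.
Numerically: E[X] ≈ 53.07.

E[X] = 239500800 · (4/13)^{13} = 16072626615091200/302875106592253 ≈ 53.07.


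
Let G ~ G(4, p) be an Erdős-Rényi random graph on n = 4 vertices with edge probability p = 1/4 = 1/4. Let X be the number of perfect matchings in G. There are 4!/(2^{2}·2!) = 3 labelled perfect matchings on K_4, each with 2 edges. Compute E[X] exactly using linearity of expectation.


K_4 has 4!/(2^{2}·2!) = 3 labelled perfect matchings.
For each such perfect matching H, let X_H = 1 if all 2 edges of H are present in G. Then P[X_H = 1] = p^{2} = (1/4)^{2} = 1/16.
Summing the indicators: E[X] = Σ_H E[X_H] = 3 · p^{2} = 3 · 1/16 = 3/16.
Numerically: E[X] ≈ 0.188.

E[X] = 3 · (1/4)^{2} = 3/16 ≈ 0.188.


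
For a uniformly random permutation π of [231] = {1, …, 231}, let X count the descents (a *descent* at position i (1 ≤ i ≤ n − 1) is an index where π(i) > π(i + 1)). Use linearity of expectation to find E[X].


Write X = Σ X_I over i = 1, …, 230, with X_I the indicator of one descent.
There are 230 indicators.
For each fixed i, the pair (π(i), π(i+1)) is a uniformly random ordered pair of distinct values from {1, …, 231}; by symmetry P[π(i) > π(i+1)] = 1/2.
By linearity: E[X] = 230 · (1/2) = (231 − 1) · (1/2) = 115 ≈ 115.0000.

E[X] = 115 = 115.0000.


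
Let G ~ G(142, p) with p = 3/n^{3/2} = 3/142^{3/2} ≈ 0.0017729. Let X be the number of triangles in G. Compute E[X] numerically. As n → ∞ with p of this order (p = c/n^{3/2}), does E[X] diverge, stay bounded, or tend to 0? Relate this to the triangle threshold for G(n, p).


Number of potential triangles: C(142, 3) = 467180.
Each occurs with probability p³ ≈ (0.0017729)³ ≈ 5.5727071e-09.
By linearity: E[X] = C(142, 3)·p³ ≈ 467180 · 5.5727071e-09 ≈ 0.00260.
Since α = 3/2 > 1, p = c/n^{3/2} = o(1/n) is below the triangle threshold p ~ 1/n. Asymptotically E[X] ~ (c³/6)·n^{3(1−α)} = (3³/6)·n^{-1.5} → 0, so by Markov's inequality G has no triangles w.h.p.

E[X] ≈ 0.00260; in regime p = Θ(1/n^{3/2}) E[X] tends to 0 (below the triangle threshold p ~ 1/n).


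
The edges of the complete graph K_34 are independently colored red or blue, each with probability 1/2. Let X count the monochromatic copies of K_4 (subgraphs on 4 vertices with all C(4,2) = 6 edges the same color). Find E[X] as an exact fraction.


Let X = Σ_S X_S over the C(34, 4) = 46376 subsets S of size 4, where X_S = 1 if the K_4 on S is monochromatic.
For a fixed S, the K_4 on S has C(4, 2) = 6 edges. P[all 6 edges red] = (1/2)^6, and likewise for blue, so P[monochromatic] = 2·(1/2)^6 = 2^{1 − 6} = 1/32.
By linearity of expectation: E[X] = C(34, 4) · 2^{1 − 6} = 46376 · 1/32 = 5797/4.
Numerically: E[X] ≈ 1449.250.

E[X] = C(34,4)·2^(1−C(4,2)) = 5797/4 ≈ 1449.250.


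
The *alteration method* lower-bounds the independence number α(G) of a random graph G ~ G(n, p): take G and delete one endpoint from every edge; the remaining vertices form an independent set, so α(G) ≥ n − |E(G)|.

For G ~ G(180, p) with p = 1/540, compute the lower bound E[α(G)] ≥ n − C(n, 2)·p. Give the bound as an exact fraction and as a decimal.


E[|E(G)|] = C(180, 2)·p = 16110 · (1/540) = 179/6.
E[α(G)] ≥ n − E[|E(G)|] = 180 − 179/6 = 901/6.
Numerically: ≈ 150.1667.
(This is only a lower bound; the true E[α(G)] may be larger.)

E[α(G)] ≥ 901/6 ≈ 150.1667.


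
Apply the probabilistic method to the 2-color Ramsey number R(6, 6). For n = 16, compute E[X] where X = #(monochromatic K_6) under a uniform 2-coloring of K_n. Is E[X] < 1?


E[X] = C(16, 6) · 2^{1 − 15} = 8008 · 2^{−14} = 8008/16384.
As a reduced fraction: E[X] = 1001/2048 ≈ 0.489.
Is E[X] < 1? YES.
Since E[X] < 1, there exists a 2-coloring of K_{16} with no monochromatic K_6; hence R(6, 6) > 16.

E[X] = 1001/2048 ≈ 0.489; E[X] < 1, so R(6, 6) > 16.


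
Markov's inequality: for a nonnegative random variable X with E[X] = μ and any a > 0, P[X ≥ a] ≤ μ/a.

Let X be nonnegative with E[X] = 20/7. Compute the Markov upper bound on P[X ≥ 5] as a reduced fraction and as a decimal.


μ = E[X] = 20/7, a = 5.
Markov: P[X ≥ 5] ≤ μ/a = (20/7)/5 = 4/7.
Numerically: ≈ 0.571429.
(Since a = 5 > μ = 2.857143, the bound 4/7 is < 1 and informative.)

P[X ≥ 5] ≤ 4/7 ≈ 0.571429.


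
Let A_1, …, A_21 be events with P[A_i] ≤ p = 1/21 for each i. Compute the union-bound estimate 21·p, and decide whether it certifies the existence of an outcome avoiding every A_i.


Union bound: P[∪_{i=1}^{21} A_i] ≤ Σ_i P[A_i] ≤ 21·p = 21·(1/21) = 1.
Numerically: 1 ≈ 1.00000.
Is 1 < 1? NO.
Since the bound 1 is ≥ 1, the union bound is uninformative here; it does NOT by itself certify existence.

21·p = 1 ≈ 1.00000; existence NOT certified by the union bound.


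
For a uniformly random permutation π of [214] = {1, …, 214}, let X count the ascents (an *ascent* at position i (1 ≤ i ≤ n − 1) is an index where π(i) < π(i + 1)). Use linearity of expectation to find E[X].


Write X = Σ X_I over i = 1, …, 213, with X_I the indicator of one ascent.
There are 213 indicators.
For each fixed i, the pair (π(i), π(i+1)) is a uniformly random ordered pair of distinct values from {1, …, 214}; by symmetry P[π(i) < π(i+1)] = 1/2.
By linearity: E[X] = 213 · (1/2) = (214 − 1) · (1/2) = 213/2 ≈ 106.5000.

E[X] = 213/2 = 106.5000.


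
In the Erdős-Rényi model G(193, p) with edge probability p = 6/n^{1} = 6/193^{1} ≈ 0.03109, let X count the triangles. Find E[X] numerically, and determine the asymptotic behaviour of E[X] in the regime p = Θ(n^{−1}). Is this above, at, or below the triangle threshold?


Number of potential triangles: C(193, 3) = 1179616.
Each occurs with probability p³ ≈ (0.03109)³ ≈ 3.004567e-05.
By linearity: E[X] = C(193, 3)·p³ ≈ 1179616 · 3.004567e-05 ≈ 35.4423.
Here α = 1, so p = 6/n is exactly at the triangle threshold p ~ 1/n. Asymptotically E[X] → c³/6 = 6³/6 = 36 ≈ 36.0000, a bounded constant. In this regime the triangle count is asymptotically Poisson(c³/6).

E[X] ≈ 35.4423; in regime p = Θ(1/n^{1}) E[X] stays bounded (at the triangle threshold p ~ 1/n).


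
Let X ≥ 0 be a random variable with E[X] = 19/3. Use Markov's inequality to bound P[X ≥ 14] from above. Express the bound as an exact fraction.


μ = E[X] = 19/3, a = 14.
Markov: P[X ≥ 14] ≤ μ/a = (19/3)/14 = 19/42.
Numerically: ≈ 0.45238.
(Since a = 14 > μ = 6.33333, the bound 19/42 is < 1 and informative.)

P[X ≥ 14] ≤ 19/42 ≈ 0.45238.


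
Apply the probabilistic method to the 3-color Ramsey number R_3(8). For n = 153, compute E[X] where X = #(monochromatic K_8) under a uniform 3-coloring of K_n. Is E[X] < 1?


E[X] = C(153, 8) · 3^{1 − 28} = 6183023199255 · 3^{−27} = 6183023199255/7625597484987.
As a reduced fraction: E[X] = 687002577695/847288609443 ≈ 0.811.
Is E[X] < 1? YES.
Since E[X] < 1, there exists a 3-coloring of K_{153} with no monochromatic K_8; hence R_3(8) > 153.

E[X] = 687002577695/847288609443 ≈ 0.811; E[X] < 1, so R_3(8) > 153.


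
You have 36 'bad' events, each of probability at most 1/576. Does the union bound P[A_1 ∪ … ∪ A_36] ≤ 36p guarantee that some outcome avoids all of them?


Union bound: P[∪_{i=1}^{36} A_i] ≤ Σ_i P[A_i] ≤ 36·p = 36·(1/576) = 1/16.
Numerically: 1/16 ≈ 0.06250.
Is 1/16 < 1? YES.
Since P[∪ A_i] ≤ 1/16 < 1, the complement has P[∩ A_i^c] ≥ 1 − 1/16 = 15/16 > 0, so some outcome avoids every A_i.

36·p = 1/16 ≈ 0.06250; existence CERTIFIED by the union bound.


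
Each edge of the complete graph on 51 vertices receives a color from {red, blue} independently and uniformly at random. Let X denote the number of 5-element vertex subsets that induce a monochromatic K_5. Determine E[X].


Let X = Σ_S X_S over the C(51, 5) = 2349060 subsets S of size 5, where X_S = 1 if the K_5 on S is monochromatic.
For a fixed S, the K_5 on S has C(5, 2) = 10 edges. P[all 10 edges red] = (1/2)^10, and likewise for blue, so P[monochromatic] = 2·(1/2)^10 = 2^{1 − 10} = 1/512.
Summing: E[X] = C(51, 5) · 2^{1 − 10} = 2349060 · 1/512 = 587265/128.
Numerically: E[X] ≈ 4588.0078.

E[X] = C(51,5)·2^(1−C(5,2)) = 587265/128 ≈ 4588.0078.


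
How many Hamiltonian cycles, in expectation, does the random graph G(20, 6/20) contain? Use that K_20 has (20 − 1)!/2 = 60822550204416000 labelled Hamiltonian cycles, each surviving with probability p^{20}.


K_20 has (20 − 1)!/2 = 60822550204416000 labelled Hamiltonian cycles.
For each such Hamiltonian cycle H, let X_H = 1 if all 20 edges of H are present in G. Then P[X_H = 1] = p^{20} = (3/10)^{20} = 3486784401/100000000000000000000.
By linearity of expectation: E[X] = Σ_H E[X_H] = 60822550204416000 · p^{20} = 60822550204416000 · 3486784401/100000000000000000000 = 51776152168407487821/24414062500000.
Numerically: E[X] ≈ 2.121e+06.

E[X] = 60822550204416000 · (3/10)^{20} = 51776152168407487821/24414062500000 ≈ 2.121e+06.


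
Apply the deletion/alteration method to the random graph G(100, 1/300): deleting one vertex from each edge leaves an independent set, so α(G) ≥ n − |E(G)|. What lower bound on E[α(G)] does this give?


E[|E(G)|] = C(100, 2)·p = 4950 · (1/300) = 33/2.
E[α(G)] ≥ n − E[|E(G)|] = 100 − 33/2 = 167/2.
Numerically: ≈ 83.5000.
(This is only a lower bound; the true E[α(G)] may be larger.)

E[α(G)] ≥ 167/2 ≈ 83.5000.


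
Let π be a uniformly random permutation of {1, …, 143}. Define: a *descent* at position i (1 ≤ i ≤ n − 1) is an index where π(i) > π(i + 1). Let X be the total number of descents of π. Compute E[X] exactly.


Write X = Σ X_I over i = 1, …, 142, with X_I the indicator of one descent.
There are 142 indicators.
For each fixed i, the pair (π(i), π(i+1)) is a uniformly random ordered pair of distinct values from {1, …, 143}; by symmetry P[π(i) > π(i+1)] = 1/2.
By linearity: E[X] = 142 · (1/2) = (143 − 1) · (1/2) = 71 ≈ 71.00000.

E[X] = 71 = 71.00000.


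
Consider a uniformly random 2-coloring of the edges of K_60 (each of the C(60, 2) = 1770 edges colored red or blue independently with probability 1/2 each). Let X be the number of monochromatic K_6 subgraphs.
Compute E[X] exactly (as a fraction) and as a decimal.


Let X = Σ_S X_S over the C(60, 6) = 50063860 subsets S of size 6, where X_S = 1 if the K_6 on S is monochromatic.
For a fixed S, the K_6 on S has C(6, 2) = 15 edges. P[all 15 edges red] = (1/2)^15, and likewise for blue, so P[monochromatic] = 2·(1/2)^15 = 2^{1 − 15} = 1/16384.
Summing: E[X] = C(60, 6) · 2^{1 − 15} = 50063860 · 1/16384 = 12515965/4096.
Numerically: E[X] ≈ 3055.65552.

E[X] = C(60,6)·2^(1−C(6,2)) = 12515965/4096 ≈ 3055.65552.


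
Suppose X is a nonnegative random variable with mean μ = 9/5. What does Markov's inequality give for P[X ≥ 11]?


μ = E[X] = 9/5, a = 11.
Markov: P[X ≥ 11] ≤ μ/a = (9/5)/11 = 9/55.
Numerically: ≈ 0.164.
(Since a = 11 > μ = 1.800, the bound 9/55 is < 1 and informative.)

P[X ≥ 11] ≤ 9/55 ≈ 0.164.


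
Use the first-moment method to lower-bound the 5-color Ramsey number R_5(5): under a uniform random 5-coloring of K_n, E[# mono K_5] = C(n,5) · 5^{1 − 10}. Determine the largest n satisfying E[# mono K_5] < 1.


We need C(n, 5) · 5^{1 − 10} < 1, i.e. C(n, 5) < 5^{10 − 1} = 1953125.
Check values of n near the boundary:
  n = 48: C(48, 5) = 1712304; 1712304 < 1953125? YES
  n = 49: C(49, 5) = 1906884; 1906884 < 1953125? YES
  n = 50: C(50, 5) = 2118760; 2118760 < 1953125? NO
  n = 51: C(51, 5) = 2349060; 2349060 < 1953125? NO
  n = 52: C(52, 5) = 2598960; 2598960 < 1953125? NO
The largest n with C(n, 5) < 1953125 is n = 49 (where E[X] = 1906884/1953125 ≈ 0.9763246). Hence R_5(5) > 49, i.e. R_5(5) ≥ 50.

Largest n = 49; hence R_5(5) > 49.


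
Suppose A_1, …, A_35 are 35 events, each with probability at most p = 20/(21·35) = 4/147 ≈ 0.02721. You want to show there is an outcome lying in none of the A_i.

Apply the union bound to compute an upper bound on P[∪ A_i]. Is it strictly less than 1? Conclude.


Union bound: P[∪_{i=1}^{35} A_i] ≤ Σ_i P[A_i] ≤ 35·p = 35·(4/147) = 20/21.
Numerically: 20/21 ≈ 0.95238.
Is 20/21 < 1? YES.
Since P[∪ A_i] ≤ 20/21 < 1, the complement has P[∩ A_i^c] ≥ 1 − 20/21 = 1/21 > 0, so some outcome avoids every A_i.

35·p = 20/21 ≈ 0.95238; existence CERTIFIED by the union bound.


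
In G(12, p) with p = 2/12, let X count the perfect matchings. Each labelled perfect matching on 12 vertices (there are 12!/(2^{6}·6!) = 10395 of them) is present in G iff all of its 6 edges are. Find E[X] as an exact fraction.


K_12 has 12!/(2^{6}·6!) = 10395 labelled perfect matchings.
For each such perfect matching H, let X_H = 1 if all 6 edges of H are present in G. Then P[X_H = 1] = p^{6} = (1/6)^{6} = 1/46656.
By linearity of expectation: E[X] = Σ_H E[X_H] = 10395 · p^{6} = 10395 · 1/46656 = 385/1728.
Numerically: E[X] ≈ 0.2228.

E[X] = 10395 · (1/6)^{6} = 385/1728 ≈ 0.2228.


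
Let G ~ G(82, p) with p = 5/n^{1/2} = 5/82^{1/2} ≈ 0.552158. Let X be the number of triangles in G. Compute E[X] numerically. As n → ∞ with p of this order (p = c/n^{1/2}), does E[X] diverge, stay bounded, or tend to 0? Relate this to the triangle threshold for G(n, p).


Number of potential triangles: C(82, 3) = 88560.
Each occurs with probability p³ ≈ (0.552158)³ ≈ 1.68340741e-01.
By linearity: E[X] = C(82, 3)·p³ ≈ 88560 · 1.68340741e-01 ≈ 14908.256020.
Since α = 1/2 < 1, p = c/n^{1/2} ≫ 1/n is above the triangle threshold p ~ 1/n. Asymptotically E[X] ~ (c³/6)·n^{3(1−α)} = (5³/6)·n^{1.5} → ∞; triangles are abundant w.h.p.

E[X] ≈ 14908.256020; in regime p = Θ(1/n^{1/2}) E[X] diverges (above the triangle threshold p ~ 1/n).


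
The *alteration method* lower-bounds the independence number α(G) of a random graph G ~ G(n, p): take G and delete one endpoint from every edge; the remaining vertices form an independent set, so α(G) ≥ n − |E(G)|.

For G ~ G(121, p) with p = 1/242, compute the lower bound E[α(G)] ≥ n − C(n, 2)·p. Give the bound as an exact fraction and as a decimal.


E[|E(G)|] = C(121, 2)·p = 7260 · (1/242) = 30.
E[α(G)] ≥ n − E[|E(G)|] = 121 − 30 = 91.
Numerically: ≈ 91.000000.
(This is only a lower bound; the true E[α(G)] may be larger.)

E[α(G)] ≥ 91 ≈ 91.000000.


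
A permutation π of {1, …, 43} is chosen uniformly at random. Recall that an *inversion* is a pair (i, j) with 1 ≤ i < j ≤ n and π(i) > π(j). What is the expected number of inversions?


Write X = Σ X_I over the C(43, 2) = 903 pairs i < j, with X_I the indicator of one inversion.
There are 903 indicators.
For each fixed pair i < j, the values π(i) and π(j) are two distinct elements of {1, …, 43} in uniformly random order; by symmetry P[π(i) > π(j)] = 1/2.
By linearity: E[X] = 903 · (1/2) = C(43, 2) · (1/2) = 903/2 = 903/2 ≈ 451.500.

E[X] = 903/2 = 451.500.


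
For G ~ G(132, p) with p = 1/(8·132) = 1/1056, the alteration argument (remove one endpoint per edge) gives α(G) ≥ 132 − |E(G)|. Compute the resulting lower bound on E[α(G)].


E[|E(G)|] = C(132, 2)·p = 8646 · (1/1056) = 131/16.
E[α(G)] ≥ n − E[|E(G)|] = 132 − 131/16 = 1981/16.
Numerically: ≈ 123.812.
(This is only a lower bound; the true E[α(G)] may be larger.)

E[α(G)] ≥ 1981/16 ≈ 123.812.


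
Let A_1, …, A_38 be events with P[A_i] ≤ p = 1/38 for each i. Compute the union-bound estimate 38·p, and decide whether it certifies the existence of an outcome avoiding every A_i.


Union bound: P[∪_{i=1}^{38} A_i] ≤ Σ_i P[A_i] ≤ 38·p = 38·(1/38) = 1.
Numerically: 1 ≈ 1.000.
Is 1 < 1? NO.
Since the bound 1 is ≥ 1, the union bound is uninformative here; it does NOT by itself certify existence.

38·p = 1 ≈ 1.000; existence NOT certified by the union bound.


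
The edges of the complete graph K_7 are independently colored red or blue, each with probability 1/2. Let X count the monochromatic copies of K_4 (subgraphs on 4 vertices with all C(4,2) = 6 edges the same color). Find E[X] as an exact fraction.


Let X = Σ_S X_S over the C(7, 4) = 35 subsets S of size 4, where X_S = 1 if the K_4 on S is monochromatic.
For a fixed S, the K_4 on S has C(4, 2) = 6 edges. P[all 6 edges red] = (1/2)^6, and likewise for blue, so P[monochromatic] = 2·(1/2)^6 = 2^{1 − 6} = 1/32.
By linearity: E[X] = C(7, 4) · 2^{1 − 6} = 35 · 1/32 = 35/32.
Numerically: E[X] ≈ 1.0938.

E[X] = C(7,4)·2^(1−C(4,2)) = 35/32 ≈ 1.0938.


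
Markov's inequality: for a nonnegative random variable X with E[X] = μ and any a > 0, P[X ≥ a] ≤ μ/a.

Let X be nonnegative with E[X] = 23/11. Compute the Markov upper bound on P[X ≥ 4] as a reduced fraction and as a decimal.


μ = E[X] = 23/11, a = 4.
Markov: P[X ≥ 4] ≤ μ/a = (23/11)/4 = 23/44.
Numerically: ≈ 0.5227.
(Since a = 4 > μ = 2.0909, the bound 23/44 is < 1 and informative.)

P[X ≥ 4] ≤ 23/44 ≈ 0.5227.


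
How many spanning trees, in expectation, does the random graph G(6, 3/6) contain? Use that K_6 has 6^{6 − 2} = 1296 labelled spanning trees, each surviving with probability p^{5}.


K_6 has 6^{6 − 2} = 1296 labelled spanning trees.
For each such spanning tree H, let X_H = 1 if all 5 edges of H are present in G. Then P[X_H = 1] = p^{5} = (1/2)^{5} = 1/32.
By linearity of expectation: E[X] = Σ_H E[X_H] = 1296 · p^{5} = 1296 · 1/32 = 81/2.
Numerically: E[X] ≈ 40.5.

E[X] = 1296 · (1/2)^{5} = 81/2 ≈ 40.5.


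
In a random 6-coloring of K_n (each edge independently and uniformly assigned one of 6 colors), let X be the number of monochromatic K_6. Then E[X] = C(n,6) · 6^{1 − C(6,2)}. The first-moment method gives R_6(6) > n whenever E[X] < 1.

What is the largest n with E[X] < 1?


We need C(n, 6) · 6^{1 − 15} < 1, i.e. C(n, 6) < 6^{15 − 1} = 78364164096.
Check values of n near the boundary:
  n = 196: C(196, 6) = 72887293024; 72887293024 < 78364164096? YES
  n = 197: C(197, 6) = 75176946208; 75176946208 < 78364164096? YES
  n = 198: C(198, 6) = 77526225777; 77526225777 < 78364164096? YES
  n = 199: C(199, 6) = 79936367511; 79936367511 < 78364164096? NO
The largest n with C(n, 6) < 78364164096 is n = 198 (where E[X] = 25842075259/26121388032 ≈ 0.9893071). Hence R_6(6) > 198, i.e. R_6(6) ≥ 199.

Largest n = 198; hence R_6(6) > 198.


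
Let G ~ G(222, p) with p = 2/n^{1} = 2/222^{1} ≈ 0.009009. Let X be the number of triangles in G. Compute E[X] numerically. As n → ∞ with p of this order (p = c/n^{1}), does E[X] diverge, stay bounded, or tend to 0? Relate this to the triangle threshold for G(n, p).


Number of potential triangles: C(222, 3) = 1798940.
Each occurs with probability p³ ≈ (0.009009)³ ≈ 7.311914e-07.
By linearity: E[X] = C(222, 3)·p³ ≈ 1798940 · 7.311914e-07 ≈ 1.3154.
Here α = 1, so p = 2/n is exactly at the triangle threshold p ~ 1/n. Asymptotically E[X] → c³/6 = 2³/6 = 4/3 ≈ 1.3333, a bounded constant. In this regime the triangle count is asymptotically Poisson(c³/6).

E[X] ≈ 1.3154; in regime p = Θ(1/n^{1}) E[X] stays bounded (at the triangle threshold p ~ 1/n).


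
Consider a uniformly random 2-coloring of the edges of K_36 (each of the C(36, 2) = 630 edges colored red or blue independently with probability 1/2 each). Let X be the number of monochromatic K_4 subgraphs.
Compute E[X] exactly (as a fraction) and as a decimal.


Let X = Σ_S X_S over the C(36, 4) = 58905 subsets S of size 4, where X_S = 1 if the K_4 on S is monochromatic.
For a fixed S, the K_4 on S has C(4, 2) = 6 edges. P[all 6 edges red] = (1/2)^6, and likewise for blue, so P[monochromatic] = 2·(1/2)^6 = 2^{1 − 6} = 1/32.
By linearity of expectation: E[X] = C(36, 4) · 2^{1 − 6} = 58905 · 1/32 = 58905/32.
Numerically: E[X] ≈ 1840.781.

E[X] = C(36,4)·2^(1−C(4,2)) = 58905/32 ≈ 1840.781.


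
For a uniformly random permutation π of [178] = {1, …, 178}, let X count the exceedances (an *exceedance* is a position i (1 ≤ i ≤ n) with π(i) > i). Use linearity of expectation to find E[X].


Write X = Σ_{i=1}^{178} X_i, where X_i = 1_{π(i) > i}.
For each fixed i, π(i) is uniform over {1, …, 178} (marginal of a uniform permutation), so P[π(i) > i] = (n − i)/n. Summing: Σ_{i=1}^{178} (n − i)/n = (0 + 1 + … + 177)/178 = 178(178 − 1)/(2·178) = (178 − 1)/2.
Hence E[X] = Σ_{i=1}^{178} (178 − i)/178 = 177/2 ≈ 88.50000.

E[X] = 177/2 = 88.50000.


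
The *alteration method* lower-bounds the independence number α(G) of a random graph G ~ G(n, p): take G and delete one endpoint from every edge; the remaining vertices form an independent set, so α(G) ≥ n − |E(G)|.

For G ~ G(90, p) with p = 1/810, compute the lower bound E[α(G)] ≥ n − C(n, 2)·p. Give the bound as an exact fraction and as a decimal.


E[|E(G)|] = C(90, 2)·p = 4005 · (1/810) = 89/18.
E[α(G)] ≥ n − E[|E(G)|] = 90 − 89/18 = 1531/18.
Numerically: ≈ 85.05556.
(This is only a lower bound; the true E[α(G)] may be larger.)

E[α(G)] ≥ 1531/18 ≈ 85.05556.


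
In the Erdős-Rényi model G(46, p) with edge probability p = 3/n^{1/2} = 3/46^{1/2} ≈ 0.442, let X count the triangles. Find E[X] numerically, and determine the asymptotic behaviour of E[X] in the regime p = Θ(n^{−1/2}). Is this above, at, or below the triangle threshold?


Number of potential triangles: C(46, 3) = 15180.
Each occurs with probability p³ ≈ (0.442)³ ≈ 8.65420e-02.
By linearity: E[X] = C(46, 3)·p³ ≈ 15180 · 8.65420e-02 ≈ 1313.708.
Since α = 1/2 < 1, p = c/n^{1/2} ≫ 1/n is above the triangle threshold p ~ 1/n. Asymptotically E[X] ~ (c³/6)·n^{3(1−α)} = (3³/6)·n^{1.5} → ∞; triangles are abundant w.h.p.

E[X] ≈ 1313.708; in regime p = Θ(1/n^{1/2}) E[X] diverges (above the triangle threshold p ~ 1/n).


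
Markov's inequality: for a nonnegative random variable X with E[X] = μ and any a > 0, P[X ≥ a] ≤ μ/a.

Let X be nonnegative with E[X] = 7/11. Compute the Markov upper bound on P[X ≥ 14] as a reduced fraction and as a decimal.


μ = E[X] = 7/11, a = 14.
Markov: P[X ≥ 14] ≤ μ/a = (7/11)/14 = 1/22.
Numerically: ≈ 0.045455.
(Since a = 14 > μ = 0.636364, the bound 1/22 is < 1 and informative.)

P[X ≥ 14] ≤ 1/22 ≈ 0.045455.


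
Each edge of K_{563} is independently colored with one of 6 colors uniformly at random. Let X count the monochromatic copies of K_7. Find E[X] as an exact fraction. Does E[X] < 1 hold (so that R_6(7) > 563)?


E[X] = C(563, 7) · 6^{1 − 21} = 3426622515769596 · 6^{−20} = 3426622515769596/3656158440062976.
As a reduced fraction: E[X] = 285551876314133/304679870005248 ≈ 0.9372.
Is E[X] < 1? YES.
Since E[X] < 1, there exists a 6-coloring of K_{563} with no monochromatic K_7; hence R_6(7) > 563.

E[X] = 285551876314133/304679870005248 ≈ 0.9372; E[X] < 1, so R_6(7) > 563.


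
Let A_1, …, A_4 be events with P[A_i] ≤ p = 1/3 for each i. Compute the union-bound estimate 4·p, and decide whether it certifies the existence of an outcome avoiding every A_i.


Union bound: P[∪_{i=1}^{4} A_i] ≤ Σ_i P[A_i] ≤ 4·p = 4·(1/3) = 4/3.
Numerically: 4/3 ≈ 1.3333.
Is 4/3 < 1? NO.
Since the bound 4/3 is ≥ 1, the union bound is uninformative here; it does NOT by itself certify existence.

4·p = 4/3 ≈ 1.3333; existence NOT certified by the union bound.


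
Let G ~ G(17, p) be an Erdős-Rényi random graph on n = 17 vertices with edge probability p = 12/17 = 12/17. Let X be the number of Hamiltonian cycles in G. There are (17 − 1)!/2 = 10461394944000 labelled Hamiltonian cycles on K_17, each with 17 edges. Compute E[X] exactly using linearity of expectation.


K_17 has (17 − 1)!/2 = 10461394944000 labelled Hamiltonian cycles.
For each such Hamiltonian cycle H, let X_H = 1 if all 17 edges of H are present in G. Then P[X_H = 1] = p^{17} = (12/17)^{17} = 2218611106740436992/827240261886336764177.
Summing the indicators: E[X] = Σ_H E[X_H] = 10461394944000 · p^{17} = 10461394944000 · 2218611106740436992/827240261886336764177 = 23209767014756651868459368448000/827240261886336764177.
Numerically: E[X] ≈ 2.8057e+10.

E[X] = 10461394944000 · (12/17)^{17} = 23209767014756651868459368448000/827240261886336764177 ≈ 2.8057e+10.


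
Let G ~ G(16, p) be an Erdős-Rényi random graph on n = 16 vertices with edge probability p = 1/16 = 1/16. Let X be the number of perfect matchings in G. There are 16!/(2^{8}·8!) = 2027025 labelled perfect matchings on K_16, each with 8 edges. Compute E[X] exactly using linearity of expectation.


K_16 has 16!/(2^{8}·8!) = 2027025 labelled perfect matchings.
For each such perfect matching H, let X_H = 1 if all 8 edges of H are present in G. Then P[X_H = 1] = p^{8} = (1/16)^{8} = 1/4294967296.
By linearity of expectation: E[X] = Σ_H E[X_H] = 2027025 · p^{8} = 2027025 · 1/4294967296 = 2027025/4294967296.
Numerically: E[X] ≈ 0.000472.

E[X] = 2027025 · (1/16)^{8} = 2027025/4294967296 ≈ 0.000472.


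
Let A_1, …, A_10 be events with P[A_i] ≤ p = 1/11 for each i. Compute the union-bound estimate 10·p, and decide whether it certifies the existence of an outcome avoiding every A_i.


Union bound: P[∪_{i=1}^{10} A_i] ≤ Σ_i P[A_i] ≤ 10·p = 10·(1/11) = 10/11.
Numerically: 10/11 ≈ 0.909091.
Is 10/11 < 1? YES.
Since P[∪ A_i] ≤ 10/11 < 1, the complement has P[∩ A_i^c] ≥ 1 − 10/11 = 1/11 > 0, so some outcome avoids every A_i.

10·p = 10/11 ≈ 0.909091; existence CERTIFIED by the union bound.


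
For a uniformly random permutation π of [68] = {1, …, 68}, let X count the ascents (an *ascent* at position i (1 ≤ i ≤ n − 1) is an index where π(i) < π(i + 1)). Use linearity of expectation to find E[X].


Write X = Σ X_I over i = 1, …, 67, with X_I the indicator of one ascent.
There are 67 indicators.
For each fixed i, the pair (π(i), π(i+1)) is a uniformly random ordered pair of distinct values from {1, …, 68}; by symmetry P[π(i) < π(i+1)] = 1/2.
By linearity: E[X] = 67 · (1/2) = (68 − 1) · (1/2) = 67/2 ≈ 33.500.

E[X] = 67/2 = 33.500.


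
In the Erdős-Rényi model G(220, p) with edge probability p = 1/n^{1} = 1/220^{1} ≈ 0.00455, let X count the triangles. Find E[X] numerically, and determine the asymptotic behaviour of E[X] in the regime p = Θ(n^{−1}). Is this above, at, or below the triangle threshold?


Number of potential triangles: C(220, 3) = 1750540.
Each occurs with probability p³ ≈ (0.00455)³ ≈ 9.39144e-08.
By linearity: E[X] = C(220, 3)·p³ ≈ 1750540 · 9.39144e-08 ≈ 0.164.
Here α = 1, so p = 1/n is exactly at the triangle threshold p ~ 1/n. Asymptotically E[X] → c³/6 = 1³/6 = 1/6 ≈ 0.167, a bounded constant. In this regime the triangle count is asymptotically Poisson(c³/6).

E[X] ≈ 0.164; in regime p = Θ(1/n^{1}) E[X] stays bounded (at the triangle threshold p ~ 1/n).


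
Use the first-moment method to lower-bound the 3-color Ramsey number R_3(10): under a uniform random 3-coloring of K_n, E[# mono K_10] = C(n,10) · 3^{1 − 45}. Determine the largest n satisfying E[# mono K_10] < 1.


We need C(n, 10) · 3^{1 − 45} < 1, i.e. C(n, 10) < 3^{45 − 1} = 984770902183611232881.
Check values of n near the boundary:
  n = 571: C(571, 10) = 937951290893172842001; 937951290893172842001 < 984770902183611232881? YES
  n = 572: C(572, 10) = 954640815642161682606; 954640815642161682606 < 984770902183611232881? YES
  n = 573: C(573, 10) = 971597135635805762226; 971597135635805762226 < 984770902183611232881? YES
  n = 574: C(574, 10) = 988824035203816502691; 988824035203816502691 < 984770902183611232881? NO
  n = 575: C(575, 10) = 1006325345561406175305; 1006325345561406175305 < 984770902183611232881? NO
The largest n with C(n, 10) < 984770902183611232881 is n = 573 (where E[X] = 35985079097622435638/36472996377170786403 ≈ 0.987). Hence R_3(10) > 573, i.e. R_3(10) ≥ 574.

Largest n = 573; hence R_3(10) > 573.


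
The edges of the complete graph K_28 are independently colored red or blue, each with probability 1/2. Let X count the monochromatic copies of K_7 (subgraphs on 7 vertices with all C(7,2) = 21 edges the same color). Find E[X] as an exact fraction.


Let X = Σ_S X_S over the C(28, 7) = 1184040 subsets S of size 7, where X_S = 1 if the K_7 on S is monochromatic.
For a fixed S, the K_7 on S has C(7, 2) = 21 edges. P[all 21 edges red] = (1/2)^21, and likewise for blue, so P[monochromatic] = 2·(1/2)^21 = 2^{1 − 21} = 1/1048576.
By linearity of expectation: E[X] = C(28, 7) · 2^{1 − 21} = 1184040 · 1/1048576 = 148005/131072.
Numerically: E[X] ≈ 1.129189.

E[X] = C(28,7)·2^(1−C(7,2)) = 148005/131072 ≈ 1.129189.


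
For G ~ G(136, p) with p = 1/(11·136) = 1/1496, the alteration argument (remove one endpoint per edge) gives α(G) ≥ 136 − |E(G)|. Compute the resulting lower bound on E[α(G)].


E[|E(G)|] = C(136, 2)·p = 9180 · (1/1496) = 135/22.
E[α(G)] ≥ n − E[|E(G)|] = 136 − 135/22 = 2857/22.
Numerically: ≈ 129.864.
(This is only a lower bound; the true E[α(G)] may be larger.)

E[α(G)] ≥ 2857/22 ≈ 129.864.


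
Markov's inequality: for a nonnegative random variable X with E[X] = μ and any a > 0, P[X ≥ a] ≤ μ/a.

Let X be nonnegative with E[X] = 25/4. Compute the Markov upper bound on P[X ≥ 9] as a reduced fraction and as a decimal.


μ = E[X] = 25/4, a = 9.
Markov: P[X ≥ 9] ≤ μ/a = (25/4)/9 = 25/36.
Numerically: ≈ 0.694.
(Since a = 9 > μ = 6.250, the bound 25/36 is < 1 and informative.)

P[X ≥ 9] ≤ 25/36 ≈ 0.694.


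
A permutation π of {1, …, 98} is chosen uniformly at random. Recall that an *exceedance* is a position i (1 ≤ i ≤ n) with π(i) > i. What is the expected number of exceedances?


Write X = Σ_{i=1}^{98} X_i, where X_i = 1_{π(i) > i}.
For each fixed i, π(i) is uniform over {1, …, 98} (marginal of a uniform permutation), so P[π(i) > i] = (n − i)/n. Summing: Σ_{i=1}^{98} (n − i)/n = (0 + 1 + … + 97)/98 = 98(98 − 1)/(2·98) = (98 − 1)/2.
Hence E[X] = Σ_{i=1}^{98} (98 − i)/98 = 97/2 ≈ 48.5000.

E[X] = 97/2 = 48.5000.


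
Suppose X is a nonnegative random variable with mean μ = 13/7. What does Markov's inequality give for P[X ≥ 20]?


μ = E[X] = 13/7, a = 20.
Markov: P[X ≥ 20] ≤ μ/a = (13/7)/20 = 13/140.
Numerically: ≈ 0.092857.
(Since a = 20 > μ = 1.857143, the bound 13/140 is < 1 and informative.)

P[X ≥ 20] ≤ 13/140 ≈ 0.092857.


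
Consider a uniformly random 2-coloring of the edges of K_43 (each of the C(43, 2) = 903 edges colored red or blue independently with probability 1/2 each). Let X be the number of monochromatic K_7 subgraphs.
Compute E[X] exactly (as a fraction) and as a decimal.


Let X = Σ_S X_S over the C(43, 7) = 32224114 subsets S of size 7, where X_S = 1 if the K_7 on S is monochromatic.
For a fixed S, the K_7 on S has C(7, 2) = 21 edges. P[all 21 edges red] = (1/2)^21, and likewise for blue, so P[monochromatic] = 2·(1/2)^21 = 2^{1 − 21} = 1/1048576.
Summing: E[X] = C(43, 7) · 2^{1 − 21} = 32224114 · 1/1048576 = 16112057/524288.
Numerically: E[X] ≈ 30.7313.

E[X] = C(43,7)·2^(1−C(7,2)) = 16112057/524288 ≈ 30.7313.


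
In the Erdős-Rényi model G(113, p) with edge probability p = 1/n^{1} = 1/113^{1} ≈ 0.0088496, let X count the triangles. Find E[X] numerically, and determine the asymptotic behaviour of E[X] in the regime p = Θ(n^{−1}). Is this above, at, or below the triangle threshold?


Number of potential triangles: C(113, 3) = 234136.
Each occurs with probability p³ ≈ (0.0088496)³ ≈ 6.9305016e-07.
By linearity: E[X] = C(113, 3)·p³ ≈ 234136 · 6.9305016e-07 ≈ 0.16227.
Here α = 1, so p = 1/n is exactly at the triangle threshold p ~ 1/n. Asymptotically E[X] → c³/6 = 1³/6 = 1/6 ≈ 0.16667, a bounded constant. In this regime the triangle count is asymptotically Poisson(c³/6).

E[X] ≈ 0.16227; in regime p = Θ(1/n^{1}) E[X] stays bounded (at the triangle threshold p ~ 1/n).


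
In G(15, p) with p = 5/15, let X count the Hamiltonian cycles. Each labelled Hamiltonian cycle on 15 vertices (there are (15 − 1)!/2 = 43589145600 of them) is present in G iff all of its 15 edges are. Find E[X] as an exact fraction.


K_15 has (15 − 1)!/2 = 43589145600 labelled Hamiltonian cycles.
For each such Hamiltonian cycle H, let X_H = 1 if all 15 edges of H are present in G. Then P[X_H = 1] = p^{15} = (1/3)^{15} = 1/14348907.
By linearity: E[X] = Σ_H E[X_H] = 43589145600 · p^{15} = 43589145600 · 1/14348907 = 179379200/59049.
Numerically: E[X] ≈ 3037.8.

E[X] = 43589145600 · (1/3)^{15} = 179379200/59049 ≈ 3037.8.


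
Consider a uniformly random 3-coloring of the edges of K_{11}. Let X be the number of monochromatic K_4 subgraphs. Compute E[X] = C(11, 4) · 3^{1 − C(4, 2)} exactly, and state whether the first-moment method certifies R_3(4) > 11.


E[X] = C(11, 4) · 3^{1 − 6} = 330 · 3^{−5} = 330/243.
As a reduced fraction: E[X] = 110/81 ≈ 1.358.
Is E[X] < 1? NO.
Since E[X] ≥ 1, the first-moment bound is inconclusive at n = 11; it does NOT by itself certify R_3(4) > 11.

E[X] = 110/81 ≈ 1.358; E[X] ≥ 1; first-moment method inconclusive here.


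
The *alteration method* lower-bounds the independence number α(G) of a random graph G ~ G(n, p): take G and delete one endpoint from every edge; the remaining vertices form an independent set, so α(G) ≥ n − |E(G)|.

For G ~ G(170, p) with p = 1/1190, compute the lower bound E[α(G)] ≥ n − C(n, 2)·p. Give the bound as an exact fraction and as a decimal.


E[|E(G)|] = C(170, 2)·p = 14365 · (1/1190) = 169/14.
E[α(G)] ≥ n − E[|E(G)|] = 170 − 169/14 = 2211/14.
Numerically: ≈ 157.928571.
(This is only a lower bound; the true E[α(G)] may be larger.)

E[α(G)] ≥ 2211/14 ≈ 157.928571.


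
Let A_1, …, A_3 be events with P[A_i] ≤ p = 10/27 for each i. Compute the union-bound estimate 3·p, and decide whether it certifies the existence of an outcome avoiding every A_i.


Union bound: P[∪_{i=1}^{3} A_i] ≤ Σ_i P[A_i] ≤ 3·p = 3·(10/27) = 10/9.
Numerically: 10/9 ≈ 1.11111.
Is 10/9 < 1? NO.
Since the bound 10/9 is ≥ 1, the union bound is uninformative here; it does NOT by itself certify existence.

3·p = 10/9 ≈ 1.11111; existence NOT certified by the union bound.


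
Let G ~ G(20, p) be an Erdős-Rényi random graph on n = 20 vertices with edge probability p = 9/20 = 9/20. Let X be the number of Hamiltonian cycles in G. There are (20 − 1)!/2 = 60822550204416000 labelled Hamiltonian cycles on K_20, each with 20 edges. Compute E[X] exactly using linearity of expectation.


K_20 has (20 − 1)!/2 = 60822550204416000 labelled Hamiltonian cycles.
For each such Hamiltonian cycle H, let X_H = 1 if all 20 edges of H are present in G. Then P[X_H = 1] = p^{20} = (9/20)^{20} = 12157665459056928801/104857600000000000000000000.
By linearity: E[X] = Σ_H E[X_H] = 60822550204416000 · p^{20} = 60822550204416000 · 12157665459056928801/104857600000000000000000000 = 180532279724605553545860280221/25600000000000000000.
Numerically: E[X] ≈ 7.05e+09.

E[X] = 60822550204416000 · (9/20)^{20} = 180532279724605553545860280221/25600000000000000000 ≈ 7.05e+09.


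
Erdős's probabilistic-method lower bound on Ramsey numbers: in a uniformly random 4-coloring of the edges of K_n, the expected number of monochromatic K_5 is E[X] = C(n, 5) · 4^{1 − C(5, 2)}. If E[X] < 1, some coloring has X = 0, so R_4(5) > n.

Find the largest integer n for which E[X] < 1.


We need C(n, 5) · 4^{1 − 10} < 1, i.e. C(n, 5) < 4^{10 − 1} = 262144.
Check values of n near the boundary:
  n = 27: C(27, 5) = 80730; 80730 < 262144? YES
  n = 28: C(28, 5) = 98280; 98280 < 262144? YES
  n = 29: C(29, 5) = 118755; 118755 < 262144? YES
  n = 30: C(30, 5) = 142506; 142506 < 262144? YES
  n = 31: C(31, 5) = 169911; 169911 < 262144? YES
  n = 32: C(32, 5) = 201376; 201376 < 262144? YES
  n = 33: C(33, 5) = 237336; 237336 < 262144? YES
  n = 34: C(34, 5) = 278256; 278256 < 262144? NO
The largest n with C(n, 5) < 262144 is n = 33 (where E[X] = 29667/32768 ≈ 0.9053650). Hence R_4(5) > 33, i.e. R_4(5) ≥ 34.

Largest n = 33; hence R_4(5) > 33.
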